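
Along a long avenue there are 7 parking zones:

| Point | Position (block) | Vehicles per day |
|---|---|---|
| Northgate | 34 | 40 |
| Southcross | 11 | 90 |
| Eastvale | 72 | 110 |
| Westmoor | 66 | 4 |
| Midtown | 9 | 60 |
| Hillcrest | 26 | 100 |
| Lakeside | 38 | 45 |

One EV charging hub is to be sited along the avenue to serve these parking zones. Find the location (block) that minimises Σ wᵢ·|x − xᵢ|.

x = 26

For a sum of weighted absolute distances on a line, the optimum is the weighted median (not the mean). Total weight W = 449; half-weight = 224.5.
Sort by position and accumulate weight:
  block 9 (Midtown, w=60) → cum 60
  block 11 (Southcross, w=90) → cum 150
  block 26 (Hillcrest, w=100) → cum 250  ≥ 224.5 → median here
  block 34 (Northgate, w=40) → cum 290
  block 38 (Lakeside, w=45) → cum 335
  block 66 (Westmoor, w=4) → cum 339
  block 72 (Eastvale, w=110) → cum 449
Optimal location: block 26.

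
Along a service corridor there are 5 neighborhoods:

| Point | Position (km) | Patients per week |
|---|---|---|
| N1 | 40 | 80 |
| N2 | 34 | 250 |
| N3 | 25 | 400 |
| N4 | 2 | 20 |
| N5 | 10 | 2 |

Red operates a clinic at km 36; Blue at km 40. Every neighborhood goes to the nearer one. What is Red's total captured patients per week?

672

The indifferent point is the midpoint (36+40)/2 = 38; neighborhoods left of it (closer to Red at 36) go to Red, those right go to Blue.
  N4 at 2 (w=20) → Red
  N5 at 10 (w=2) → Red
  N3 at 25 (w=400) → Red
  N2 at 34 (w=250) → Red
  N1 at 40 (w=80) → Blue
Red captures 672; Blue captures 80.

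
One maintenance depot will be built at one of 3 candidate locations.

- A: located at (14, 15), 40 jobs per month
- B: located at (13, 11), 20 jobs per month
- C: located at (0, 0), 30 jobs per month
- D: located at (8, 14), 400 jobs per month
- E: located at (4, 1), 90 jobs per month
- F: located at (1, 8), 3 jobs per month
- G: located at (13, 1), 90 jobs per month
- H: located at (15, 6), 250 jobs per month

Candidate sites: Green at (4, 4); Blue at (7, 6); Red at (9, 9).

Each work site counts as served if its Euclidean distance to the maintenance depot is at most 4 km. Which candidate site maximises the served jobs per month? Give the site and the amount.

Green, covering 90

Coverage radius r = 4 km; a point is covered iff (Δx)²+(Δy)² ≤ 4² = 16.
  Green (4, 4): covers {E} → 90
  Blue (7, 6): covers {none} → 0
  Red (9, 9): covers {none} → 0
Maximum coverage at Green: 90 jobs per month.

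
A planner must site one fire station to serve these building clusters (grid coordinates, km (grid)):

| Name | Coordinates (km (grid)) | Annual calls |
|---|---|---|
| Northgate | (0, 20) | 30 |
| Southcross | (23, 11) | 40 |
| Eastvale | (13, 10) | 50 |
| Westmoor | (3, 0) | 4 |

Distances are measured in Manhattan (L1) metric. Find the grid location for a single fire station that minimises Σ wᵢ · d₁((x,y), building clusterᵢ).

Manhattan distance separates: Σwᵢ(|x−xᵢ|+|y−yᵢ|) = Σwᵢ|x−xᵢ| + Σwᵢ|y−yᵢ|, so x and y are optimised independently as 1-D weighted medians.
Total weight W = 124; half = 62.
x-coordinate, sorted with cumulative weight:
  x=0 (Northgate, w=30) cum 30
  x=3 (Westmoor, w=4) cum 34
  x=13 (Eastvale, w=50) cum 84  ← median
  x=23 (Southcross, w=40) cum 124
⇒ x* = 13
y-coordinate, sorted with cumulative weight:
  y=0 (Westmoor, w=4) cum 4
  y=10 (Eastvale, w=50) cum 54
  y=11 (Southcross, w=40) cum 94  ← median
  y=20 (Northgate, w=30) cum 124
⇒ y* = 11

(13, 11)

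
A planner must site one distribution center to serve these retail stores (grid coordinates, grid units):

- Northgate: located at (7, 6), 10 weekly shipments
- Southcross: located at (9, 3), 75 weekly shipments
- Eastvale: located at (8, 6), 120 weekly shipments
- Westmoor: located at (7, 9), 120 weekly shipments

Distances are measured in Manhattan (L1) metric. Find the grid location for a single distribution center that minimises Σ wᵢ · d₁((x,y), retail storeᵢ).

Manhattan distance separates: Σwᵢ(|x−xᵢ|+|y−yᵢ|) = Σwᵢ|x−xᵢ| + Σwᵢ|y−yᵢ|, so x and y are optimised independently as 1-D weighted medians.
Total weight W = 325; half = 162.5.
x-coordinate, sorted with cumulative weight:
  x=7 (Northgate, w=10) cum 10
  x=7 (Westmoor, w=120) cum 130
  x=8 (Eastvale, w=120) cum 250  ← median
  x=9 (Southcross, w=75) cum 325
⇒ x* = 8
y-coordinate, sorted with cumulative weight:
  y=3 (Southcross, w=75) cum 75
  y=6 (Northgate, w=10) cum 85
  y=6 (Eastvale, w=120) cum 205  ← median
  y=9 (Westmoor, w=120) cum 325
⇒ y* = 6

(8, 6)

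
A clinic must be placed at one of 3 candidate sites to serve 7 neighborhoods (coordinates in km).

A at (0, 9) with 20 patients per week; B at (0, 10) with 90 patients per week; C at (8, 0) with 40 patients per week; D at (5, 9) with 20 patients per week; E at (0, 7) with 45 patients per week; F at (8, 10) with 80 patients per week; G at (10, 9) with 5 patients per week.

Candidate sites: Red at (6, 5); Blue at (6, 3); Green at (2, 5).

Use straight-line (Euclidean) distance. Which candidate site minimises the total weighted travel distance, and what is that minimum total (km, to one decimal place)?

Green, total 1783.3 km

Total weighted distance at each candidate:
  Red (6, 5): total = 1888.7
  Blue (6, 3): total = 2208.3
  Green (2, 5): total = 1783.3
Minimum is at Green with total 1783.3 km.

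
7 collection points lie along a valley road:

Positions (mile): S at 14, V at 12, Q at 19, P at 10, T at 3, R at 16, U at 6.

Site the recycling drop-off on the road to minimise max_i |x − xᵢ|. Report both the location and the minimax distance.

The 1-center on a line is the midpoint of the two extreme points: leftmost at 3, rightmost at 19.
Optimal location = (3 + 19)/2 = 11; maximum distance = (19 − 3)/2 = 8.

location 11, max distance 8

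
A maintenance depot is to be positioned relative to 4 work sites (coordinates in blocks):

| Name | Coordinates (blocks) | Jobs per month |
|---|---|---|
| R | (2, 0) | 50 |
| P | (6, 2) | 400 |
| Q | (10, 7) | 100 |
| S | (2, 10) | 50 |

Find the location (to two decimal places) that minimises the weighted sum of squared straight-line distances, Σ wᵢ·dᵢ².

(6.00, 3.33)

The minimiser of Σwᵢ‖p−pᵢ‖² is the weighted centroid p* = (Σwᵢpᵢ)/(Σwᵢ).
Σwᵢ = 600.
Σwᵢxᵢ = 50·2 + 400·6 + 100·10 + 50·2 = 3600.
Σwᵢyᵢ = 50·0 + 400·2 + 100·7 + 50·10 = 2000.
x* = 3600/600 = 6.00, y* = 2000/600 = 3.33.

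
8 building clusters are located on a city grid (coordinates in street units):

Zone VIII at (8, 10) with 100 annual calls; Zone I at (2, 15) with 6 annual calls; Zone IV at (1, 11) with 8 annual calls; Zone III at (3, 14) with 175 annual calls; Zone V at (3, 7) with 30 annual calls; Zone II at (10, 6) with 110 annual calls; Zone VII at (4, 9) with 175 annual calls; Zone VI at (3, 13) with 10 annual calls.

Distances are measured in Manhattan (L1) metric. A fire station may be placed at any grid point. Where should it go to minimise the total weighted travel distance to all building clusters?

(4, 9)

Manhattan distance separates: Σwᵢ(|x−xᵢ|+|y−yᵢ|) = Σwᵢ|x−xᵢ| + Σwᵢ|y−yᵢ|, so x and y are optimised independently as 1-D weighted medians.
Total weight W = 614; half = 307.
x-coordinate, sorted with cumulative weight:
  x=1 (Zone IV, w=8) cum 8
  x=2 (Zone I, w=6) cum 14
  x=3 (Zone III, w=175) cum 189
  x=3 (Zone V, w=30) cum 219
  x=3 (Zone VI, w=10) cum 229
  x=4 (Zone VII, w=175) cum 404  ← median
  x=8 (Zone VIII, w=100) cum 504
  x=10 (Zone II, w=110) cum 614
⇒ x* = 4
y-coordinate, sorted with cumulative weight:
  y=6 (Zone II, w=110) cum 110
  y=7 (Zone V, w=30) cum 140
  y=9 (Zone VII, w=175) cum 315  ← median
  y=10 (Zone VIII, w=100) cum 415
  y=11 (Zone IV, w=8) cum 423
  y=13 (Zone VI, w=10) cum 433
  y=14 (Zone III, w=175) cum 608
  y=15 (Zone I, w=6) cum 614
⇒ y* = 9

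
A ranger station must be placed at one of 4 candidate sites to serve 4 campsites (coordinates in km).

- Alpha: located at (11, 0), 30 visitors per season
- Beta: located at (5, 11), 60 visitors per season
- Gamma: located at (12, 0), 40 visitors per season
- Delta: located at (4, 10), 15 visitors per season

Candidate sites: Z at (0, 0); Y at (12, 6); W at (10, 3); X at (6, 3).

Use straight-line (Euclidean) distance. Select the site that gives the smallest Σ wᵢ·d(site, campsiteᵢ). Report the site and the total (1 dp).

W, total 943.4 km

Total weighted distance at each candidate:
  Z (0, 0): total = 1696.5
  Y (12, 6): total = 1072.8
  W (10, 3): total = 943.4
  X (6, 3): total = 1036.2
Minimum is at W with total 943.4 km.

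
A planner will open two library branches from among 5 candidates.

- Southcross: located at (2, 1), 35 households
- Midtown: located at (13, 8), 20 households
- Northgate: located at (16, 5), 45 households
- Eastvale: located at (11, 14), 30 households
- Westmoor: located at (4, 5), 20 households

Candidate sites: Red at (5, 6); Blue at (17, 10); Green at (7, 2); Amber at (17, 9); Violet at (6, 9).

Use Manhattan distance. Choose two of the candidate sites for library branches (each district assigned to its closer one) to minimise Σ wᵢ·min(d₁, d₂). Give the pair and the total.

Evaluate every pair (each demand assigned to the nearer of the two):
  {Red, Amber}: total = 975
  {Green, Amber}: total = 985
  {Red, Blue}: total = 1010
  {Blue, Green}: total = 1020
  {Amber, Violet}: total = 1165
  {Blue, Violet}: total = 1230
  {Red, Violet}: total = 1320
  {Green, Violet}: total = 1330
  {Red, Green}: total = 1410
  {Blue, Amber}: total = 1770
Best pair: {Red, Amber} with total 975.

{Red, Amber}, total 975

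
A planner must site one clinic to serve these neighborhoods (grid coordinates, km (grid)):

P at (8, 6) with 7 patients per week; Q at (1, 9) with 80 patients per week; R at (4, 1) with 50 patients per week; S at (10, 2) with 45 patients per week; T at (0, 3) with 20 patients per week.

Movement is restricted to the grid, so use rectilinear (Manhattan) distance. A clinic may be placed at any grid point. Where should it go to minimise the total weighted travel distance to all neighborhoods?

(4, 3)

Manhattan distance separates: Σwᵢ(|x−xᵢ|+|y−yᵢ|) = Σwᵢ|x−xᵢ| + Σwᵢ|y−yᵢ|, so x and y are optimised independently as 1-D weighted medians.
Total weight W = 202; half = 101.
x-coordinate, sorted with cumulative weight:
  x=0 (T, w=20) cum 20
  x=1 (Q, w=80) cum 100
  x=4 (R, w=50) cum 150  ← median
  x=8 (P, w=7) cum 157
  x=10 (S, w=45) cum 202
⇒ x* = 4
y-coordinate, sorted with cumulative weight:
  y=1 (R, w=50) cum 50
  y=2 (S, w=45) cum 95
  y=3 (T, w=20) cum 115  ← median
  y=6 (P, w=7) cum 122
  y=9 (Q, w=80) cum 202
⇒ y* = 3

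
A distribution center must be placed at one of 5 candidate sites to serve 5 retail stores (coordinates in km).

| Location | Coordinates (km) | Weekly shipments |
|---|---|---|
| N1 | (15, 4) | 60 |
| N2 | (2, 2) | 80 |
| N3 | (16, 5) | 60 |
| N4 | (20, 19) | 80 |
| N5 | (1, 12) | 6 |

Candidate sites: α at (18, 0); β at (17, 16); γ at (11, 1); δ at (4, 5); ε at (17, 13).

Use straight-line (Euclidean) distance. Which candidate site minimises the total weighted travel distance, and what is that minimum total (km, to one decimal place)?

Total weighted distance at each candidate:
  α (18, 0): total = 3566.3
  β (17, 16): total = 3472.5
  γ (11, 1): total = 3107.8
  δ (4, 5): total = 3417.7
  ε (17, 13): total = 3157.8
Minimum is at γ with total 3107.8 km.

γ, total 3107.8 km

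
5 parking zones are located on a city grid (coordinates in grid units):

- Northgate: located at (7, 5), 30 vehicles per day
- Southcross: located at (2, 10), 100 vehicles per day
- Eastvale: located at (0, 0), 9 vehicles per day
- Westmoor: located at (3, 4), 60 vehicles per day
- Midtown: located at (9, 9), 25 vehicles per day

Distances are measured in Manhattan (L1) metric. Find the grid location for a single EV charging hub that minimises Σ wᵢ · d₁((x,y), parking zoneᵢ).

Manhattan distance separates: Σwᵢ(|x−xᵢ|+|y−yᵢ|) = Σwᵢ|x−xᵢ| + Σwᵢ|y−yᵢ|, so x and y are optimised independently as 1-D weighted medians.
Total weight W = 224; half = 112.
x-coordinate, sorted with cumulative weight:
  x=0 (Eastvale, w=9) cum 9
  x=2 (Southcross, w=100) cum 109
  x=3 (Westmoor, w=60) cum 169  ← median
  x=7 (Northgate, w=30) cum 199
  x=9 (Midtown, w=25) cum 224
⇒ x* = 3
y-coordinate, sorted with cumulative weight:
  y=0 (Eastvale, w=9) cum 9
  y=4 (Westmoor, w=60) cum 69
  y=5 (Northgate, w=30) cum 99
  y=9 (Midtown, w=25) cum 124  ← median
  y=10 (Southcross, w=100) cum 224
⇒ y* = 9

(3, 9)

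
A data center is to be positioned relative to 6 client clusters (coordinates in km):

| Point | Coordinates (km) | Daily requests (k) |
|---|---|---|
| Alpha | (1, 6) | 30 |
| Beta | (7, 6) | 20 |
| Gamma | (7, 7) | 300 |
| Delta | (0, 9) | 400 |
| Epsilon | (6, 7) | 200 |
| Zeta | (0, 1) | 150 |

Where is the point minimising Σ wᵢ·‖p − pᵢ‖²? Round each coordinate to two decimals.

(3.15, 6.86)

The minimiser of Σwᵢ‖p−pᵢ‖² is the weighted centroid p* = (Σwᵢpᵢ)/(Σwᵢ).
Σwᵢ = 1100.
Σwᵢxᵢ = 30·1 + 20·7 + 300·7 + 400·0 + 200·6 + 150·0 = 3470.
Σwᵢyᵢ = 30·6 + 20·6 + 300·7 + 400·9 + 200·7 + 150·1 = 7550.
x* = 3470/1100 = 3.15, y* = 7550/1100 = 6.86.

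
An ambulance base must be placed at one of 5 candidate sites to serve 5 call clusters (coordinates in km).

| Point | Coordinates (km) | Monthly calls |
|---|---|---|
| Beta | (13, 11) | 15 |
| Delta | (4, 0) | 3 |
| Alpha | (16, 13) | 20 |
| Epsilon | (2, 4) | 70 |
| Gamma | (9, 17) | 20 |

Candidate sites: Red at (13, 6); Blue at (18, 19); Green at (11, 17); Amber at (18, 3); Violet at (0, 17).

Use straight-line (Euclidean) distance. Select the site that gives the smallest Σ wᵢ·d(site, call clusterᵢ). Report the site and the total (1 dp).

Red, total 1276.5 km

Total weighted distance at each candidate:
  Red (13, 6): total = 1276.5
  Blue (18, 19): total = 2058.4
  Green (11, 17): total = 1424.9
  Amber (18, 3): total = 1843.5
  Violet (0, 17): total = 1697.7
Minimum is at Red with total 1276.5 km.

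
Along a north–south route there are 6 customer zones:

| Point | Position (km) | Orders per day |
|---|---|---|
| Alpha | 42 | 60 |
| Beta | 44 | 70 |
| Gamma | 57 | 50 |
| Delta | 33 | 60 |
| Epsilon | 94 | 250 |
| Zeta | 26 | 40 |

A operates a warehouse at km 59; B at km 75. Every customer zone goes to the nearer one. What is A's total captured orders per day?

The indifferent point is the midpoint (59+75)/2 = 67; customer zones left of it (closer to A at 59) go to A, those right go to B.
  Zeta at 26 (w=40) → A
  Delta at 33 (w=60) → A
  Alpha at 42 (w=60) → A
  Beta at 44 (w=70) → A
  Gamma at 57 (w=50) → A
  Epsilon at 94 (w=250) → B
A captures 280; B captures 250.

280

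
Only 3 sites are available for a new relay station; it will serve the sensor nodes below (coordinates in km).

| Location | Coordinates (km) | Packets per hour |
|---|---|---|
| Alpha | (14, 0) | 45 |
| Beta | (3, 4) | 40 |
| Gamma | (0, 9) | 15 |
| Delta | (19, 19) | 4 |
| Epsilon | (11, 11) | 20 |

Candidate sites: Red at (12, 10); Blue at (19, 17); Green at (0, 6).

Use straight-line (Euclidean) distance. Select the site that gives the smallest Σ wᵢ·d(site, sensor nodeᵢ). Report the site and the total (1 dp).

Total weighted distance at each candidate:
  Red (12, 10): total = 1146.1
  Blue (19, 17): total = 2139.3
  Green (0, 6): total = 1208.4
Minimum is at Red with total 1146.1 km.

Red, total 1146.1 km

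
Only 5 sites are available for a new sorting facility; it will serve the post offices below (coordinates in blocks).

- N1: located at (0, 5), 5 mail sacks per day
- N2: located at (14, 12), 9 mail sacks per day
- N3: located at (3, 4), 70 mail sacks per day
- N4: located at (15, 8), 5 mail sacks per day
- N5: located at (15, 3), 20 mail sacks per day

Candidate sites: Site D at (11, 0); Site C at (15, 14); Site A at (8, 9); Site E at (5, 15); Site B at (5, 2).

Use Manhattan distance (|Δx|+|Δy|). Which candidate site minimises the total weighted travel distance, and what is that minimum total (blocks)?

Site B, total 791 blocks

Total weighted distance at each candidate:
  Site D (11, 0): total = 1255
  Site C (15, 14): total = 1937
  Site A (8, 9): total = 1141
  Site E (5, 15): total = 1618
  Site B (5, 2): total = 791
Minimum is at Site B with total 791 blocks.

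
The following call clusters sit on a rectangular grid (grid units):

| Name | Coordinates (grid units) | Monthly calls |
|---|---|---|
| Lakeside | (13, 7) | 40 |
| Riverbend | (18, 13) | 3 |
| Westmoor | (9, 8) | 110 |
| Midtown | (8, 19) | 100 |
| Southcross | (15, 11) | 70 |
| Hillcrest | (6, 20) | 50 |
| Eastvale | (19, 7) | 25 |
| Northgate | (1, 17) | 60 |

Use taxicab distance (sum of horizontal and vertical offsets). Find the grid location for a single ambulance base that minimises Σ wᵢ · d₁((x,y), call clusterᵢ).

(9, 11)

Manhattan distance separates: Σwᵢ(|x−xᵢ|+|y−yᵢ|) = Σwᵢ|x−xᵢ| + Σwᵢ|y−yᵢ|, so x and y are optimised independently as 1-D weighted medians.
Total weight W = 458; half = 229.
x-coordinate, sorted with cumulative weight:
  x=1 (Northgate, w=60) cum 60
  x=6 (Hillcrest, w=50) cum 110
  x=8 (Midtown, w=100) cum 210
  x=9 (Westmoor, w=110) cum 320  ← median
  x=13 (Lakeside, w=40) cum 360
  x=15 (Southcross, w=70) cum 430
  x=18 (Riverbend, w=3) cum 433
  x=19 (Eastvale, w=25) cum 458
⇒ x* = 9
y-coordinate, sorted with cumulative weight:
  y=7 (Lakeside, w=40) cum 40
  y=7 (Eastvale, w=25) cum 65
  y=8 (Westmoor, w=110) cum 175
  y=11 (Southcross, w=70) cum 245  ← median
  y=13 (Riverbend, w=3) cum 248
  y=17 (Northgate, w=60) cum 308
  y=19 (Midtown, w=100) cum 408
  y=20 (Hillcrest, w=50) cum 458
⇒ y* = 11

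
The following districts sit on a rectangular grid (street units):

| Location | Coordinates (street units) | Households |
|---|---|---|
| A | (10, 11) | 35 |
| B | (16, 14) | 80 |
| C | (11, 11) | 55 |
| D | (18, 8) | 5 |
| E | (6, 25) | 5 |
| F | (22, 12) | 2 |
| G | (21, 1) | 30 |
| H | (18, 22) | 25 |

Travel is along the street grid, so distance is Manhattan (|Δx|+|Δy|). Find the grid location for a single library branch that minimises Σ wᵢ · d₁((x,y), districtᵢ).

(16, 11)

Manhattan distance separates: Σwᵢ(|x−xᵢ|+|y−yᵢ|) = Σwᵢ|x−xᵢ| + Σwᵢ|y−yᵢ|, so x and y are optimised independently as 1-D weighted medians.
Total weight W = 237; half = 118.5.
x-coordinate, sorted with cumulative weight:
  x=6 (E, w=5) cum 5
  x=10 (A, w=35) cum 40
  x=11 (C, w=55) cum 95
  x=16 (B, w=80) cum 175  ← median
  x=18 (D, w=5) cum 180
  x=18 (H, w=25) cum 205
  x=21 (G, w=30) cum 235
  x=22 (F, w=2) cum 237
⇒ x* = 16
y-coordinate, sorted with cumulative weight:
  y=1 (G, w=30) cum 30
  y=8 (D, w=5) cum 35
  y=11 (A, w=35) cum 70
  y=11 (C, w=55) cum 125  ← median
  y=12 (F, w=2) cum 127
  y=14 (B, w=80) cum 207
  y=22 (H, w=25) cum 232
  y=25 (E, w=5) cum 237
⇒ y* = 11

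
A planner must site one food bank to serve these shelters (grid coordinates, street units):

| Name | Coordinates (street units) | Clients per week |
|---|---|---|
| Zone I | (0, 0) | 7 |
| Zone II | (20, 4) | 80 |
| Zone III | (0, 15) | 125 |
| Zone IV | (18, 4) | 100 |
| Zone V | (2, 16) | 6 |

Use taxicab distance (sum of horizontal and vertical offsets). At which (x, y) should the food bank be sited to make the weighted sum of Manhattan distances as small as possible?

(18, 4)

Manhattan distance separates: Σwᵢ(|x−xᵢ|+|y−yᵢ|) = Σwᵢ|x−xᵢ| + Σwᵢ|y−yᵢ|, so x and y are optimised independently as 1-D weighted medians.
Total weight W = 318; half = 159.
x-coordinate, sorted with cumulative weight:
  x=0 (Zone I, w=7) cum 7
  x=0 (Zone III, w=125) cum 132
  x=2 (Zone V, w=6) cum 138
  x=18 (Zone IV, w=100) cum 238  ← median
  x=20 (Zone II, w=80) cum 318
⇒ x* = 18
y-coordinate, sorted with cumulative weight:
  y=0 (Zone I, w=7) cum 7
  y=4 (Zone II, w=80) cum 87
  y=4 (Zone IV, w=100) cum 187  ← median
  y=15 (Zone III, w=125) cum 312
  y=16 (Zone V, w=6) cum 318
⇒ y* = 4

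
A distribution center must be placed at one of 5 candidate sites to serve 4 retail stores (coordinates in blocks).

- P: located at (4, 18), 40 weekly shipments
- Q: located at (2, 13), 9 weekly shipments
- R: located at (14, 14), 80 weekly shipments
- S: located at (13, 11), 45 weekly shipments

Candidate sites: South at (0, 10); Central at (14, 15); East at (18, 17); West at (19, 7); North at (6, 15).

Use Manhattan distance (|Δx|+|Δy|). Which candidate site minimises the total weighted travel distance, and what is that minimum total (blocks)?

Total weighted distance at each candidate:
  South (0, 10): total = 2595
  Central (14, 15): total = 951
  East (18, 17): total = 1835
  West (19, 7): total = 2657
  North (6, 15): total = 1469
Minimum is at Central with total 951 blocks.

Central, total 951 blocks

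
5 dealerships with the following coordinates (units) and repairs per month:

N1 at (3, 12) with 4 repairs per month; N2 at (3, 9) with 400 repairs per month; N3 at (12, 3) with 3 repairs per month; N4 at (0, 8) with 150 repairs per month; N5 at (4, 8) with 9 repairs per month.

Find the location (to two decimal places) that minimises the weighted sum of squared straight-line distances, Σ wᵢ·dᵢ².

(2.27, 8.71)

The minimiser of Σwᵢ‖p−pᵢ‖² is the weighted centroid p* = (Σwᵢpᵢ)/(Σwᵢ).
Σwᵢ = 566.
Σwᵢxᵢ = 4·3 + 400·3 + 3·12 + 150·0 + 9·4 = 1284.
Σwᵢyᵢ = 4·12 + 400·9 + 3·3 + 150·8 + 9·8 = 4929.
x* = 1284/566 = 2.27, y* = 4929/566 = 8.71.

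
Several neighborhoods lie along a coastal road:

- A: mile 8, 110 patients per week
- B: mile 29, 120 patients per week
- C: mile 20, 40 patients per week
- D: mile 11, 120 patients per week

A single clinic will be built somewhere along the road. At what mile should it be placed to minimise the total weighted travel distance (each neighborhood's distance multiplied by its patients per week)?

For a sum of weighted absolute distances on a line, the optimum is the weighted median (not the mean). Total weight W = 390; half-weight = 195.
Sort by position and accumulate weight:
  mile 8 (A, w=110) → cum 110
  mile 11 (D, w=120) → cum 230  ≥ 195 → median here
  mile 20 (C, w=40) → cum 270
  mile 29 (B, w=120) → cum 390
Optimal location: mile 11.

x = 11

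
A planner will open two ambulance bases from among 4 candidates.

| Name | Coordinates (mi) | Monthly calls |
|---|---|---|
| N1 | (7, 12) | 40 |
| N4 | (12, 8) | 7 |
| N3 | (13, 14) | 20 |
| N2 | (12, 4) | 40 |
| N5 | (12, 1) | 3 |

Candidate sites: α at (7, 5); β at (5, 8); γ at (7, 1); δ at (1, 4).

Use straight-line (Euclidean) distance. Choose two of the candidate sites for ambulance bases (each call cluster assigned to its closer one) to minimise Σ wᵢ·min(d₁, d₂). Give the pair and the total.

{α, β}, total 642.9

Evaluate every pair (each demand assigned to the nearer of the two):
  {α, β}: total = 642.9
  {β, γ}: total = 676.1
  {α, γ}: total = 756.1
  {α, δ}: total = 760.3
  {β, δ}: total = 780.1
  {γ, δ}: total = 994.8
Best pair: {α, β} with total 642.9.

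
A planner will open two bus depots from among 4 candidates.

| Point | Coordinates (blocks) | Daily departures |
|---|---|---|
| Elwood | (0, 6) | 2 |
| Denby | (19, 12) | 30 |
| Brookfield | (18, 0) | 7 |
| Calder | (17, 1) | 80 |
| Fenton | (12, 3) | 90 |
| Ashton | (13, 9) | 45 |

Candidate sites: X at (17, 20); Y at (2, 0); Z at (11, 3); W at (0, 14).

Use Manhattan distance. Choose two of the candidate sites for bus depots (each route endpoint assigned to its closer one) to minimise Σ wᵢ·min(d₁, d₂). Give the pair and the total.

Evaluate every pair (each demand assigned to the nearer of the two):
  {X, Z}: total = 1488
  {Y, Z}: total = 1686
  {Z, W}: total = 1686
  {X, Y}: total = 3553
  {Y, W}: total = 4018
  {X, W}: total = 4638
Best pair: {X, Z} with total 1488.

{X, Z}, total 1488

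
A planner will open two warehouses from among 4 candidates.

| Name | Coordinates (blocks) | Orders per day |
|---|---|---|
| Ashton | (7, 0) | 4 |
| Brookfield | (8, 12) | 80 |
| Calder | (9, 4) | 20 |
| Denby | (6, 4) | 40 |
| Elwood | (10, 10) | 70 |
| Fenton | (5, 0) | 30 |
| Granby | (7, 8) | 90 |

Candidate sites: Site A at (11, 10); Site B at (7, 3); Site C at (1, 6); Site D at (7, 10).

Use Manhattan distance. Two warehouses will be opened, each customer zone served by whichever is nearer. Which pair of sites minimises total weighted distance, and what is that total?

Evaluate every pair (each demand assigned to the nearer of the two):
  {Site B, Site D}: total = 932
  {Site A, Site B}: total = 1222
  {Site A, Site D}: total = 1330
  {Site C, Site D}: total = 1410
  {Site A, Site C}: total = 1798
  {Site B, Site C}: total = 2252
Best pair: {Site B, Site D} with total 932.

{Site B, Site D}, total 932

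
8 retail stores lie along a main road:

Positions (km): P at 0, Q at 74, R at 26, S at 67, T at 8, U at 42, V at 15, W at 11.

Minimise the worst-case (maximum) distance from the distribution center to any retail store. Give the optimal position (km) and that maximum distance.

location 37, max distance 37

The 1-center on a line is the midpoint of the two extreme points: leftmost at 0, rightmost at 74.
Optimal location = (0 + 74)/2 = 37; maximum distance = (74 − 0)/2 = 37.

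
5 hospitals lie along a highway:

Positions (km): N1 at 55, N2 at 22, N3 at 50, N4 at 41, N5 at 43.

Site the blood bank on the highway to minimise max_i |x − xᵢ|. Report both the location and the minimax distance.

The 1-center on a line is the midpoint of the two extreme points: leftmost at 22, rightmost at 55.
Optimal location = (22 + 55)/2 = 38.5; maximum distance = (55 − 22)/2 = 16.5.

location 38.5, max distance 16.5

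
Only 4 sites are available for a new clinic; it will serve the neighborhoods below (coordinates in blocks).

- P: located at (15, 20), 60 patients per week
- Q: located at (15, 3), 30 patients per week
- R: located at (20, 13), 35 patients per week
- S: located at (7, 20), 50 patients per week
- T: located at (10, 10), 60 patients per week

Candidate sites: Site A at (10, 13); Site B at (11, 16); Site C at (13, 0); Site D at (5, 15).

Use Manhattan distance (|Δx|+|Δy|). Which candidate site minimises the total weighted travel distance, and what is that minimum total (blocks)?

Total weighted distance at each candidate:
  Site A (10, 13): total = 2200
  Site B (11, 16): total = 2230
  Site C (13, 0): total = 4250
  Site D (5, 15): total = 3105
Minimum is at Site A with total 2200 blocks.

Site A, total 2200 blocks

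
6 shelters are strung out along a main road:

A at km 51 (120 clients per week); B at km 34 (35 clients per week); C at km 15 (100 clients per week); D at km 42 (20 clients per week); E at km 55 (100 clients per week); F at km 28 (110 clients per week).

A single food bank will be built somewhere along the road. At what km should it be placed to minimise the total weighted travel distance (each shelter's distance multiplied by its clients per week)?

For a sum of weighted absolute distances on a line, the optimum is the weighted median (not the mean). Total weight W = 485; half-weight = 242.5.
Sort by position and accumulate weight:
  km 15 (C, w=100) → cum 100
  km 28 (F, w=110) → cum 210
  km 34 (B, w=35) → cum 245  ≥ 242.5 → median here
  km 42 (D, w=20) → cum 265
  km 51 (A, w=120) → cum 385
  km 55 (E, w=100) → cum 485
Optimal location: km 34.

x = 34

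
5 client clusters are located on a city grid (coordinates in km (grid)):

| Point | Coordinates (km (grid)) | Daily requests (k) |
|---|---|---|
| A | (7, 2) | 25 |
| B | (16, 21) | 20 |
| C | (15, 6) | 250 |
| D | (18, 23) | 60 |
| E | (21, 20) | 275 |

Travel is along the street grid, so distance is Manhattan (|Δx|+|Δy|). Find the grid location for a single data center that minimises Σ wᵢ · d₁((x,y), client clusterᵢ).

(18, 20)

Manhattan distance separates: Σwᵢ(|x−xᵢ|+|y−yᵢ|) = Σwᵢ|x−xᵢ| + Σwᵢ|y−yᵢ|, so x and y are optimised independently as 1-D weighted medians.
Total weight W = 630; half = 315.
x-coordinate, sorted with cumulative weight:
  x=7 (A, w=25) cum 25
  x=15 (C, w=250) cum 275
  x=16 (B, w=20) cum 295
  x=18 (D, w=60) cum 355  ← median
  x=21 (E, w=275) cum 630
⇒ x* = 18
y-coordinate, sorted with cumulative weight:
  y=2 (A, w=25) cum 25
  y=6 (C, w=250) cum 275
  y=20 (E, w=275) cum 550  ← median
  y=21 (B, w=20) cum 570
  y=23 (D, w=60) cum 630
⇒ y* = 20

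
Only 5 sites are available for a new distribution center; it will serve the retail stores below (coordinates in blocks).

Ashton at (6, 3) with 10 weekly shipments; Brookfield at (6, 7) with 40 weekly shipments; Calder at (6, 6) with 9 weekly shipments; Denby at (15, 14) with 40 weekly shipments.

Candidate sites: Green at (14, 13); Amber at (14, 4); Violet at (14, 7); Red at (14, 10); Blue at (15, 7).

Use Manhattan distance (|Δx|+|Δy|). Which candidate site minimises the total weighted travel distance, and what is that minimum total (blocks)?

Violet, total 841 blocks

Total weighted distance at each candidate:
  Green (14, 13): total = 955
  Amber (14, 4): total = 1060
  Violet (14, 7): total = 841
  Red (14, 10): total = 898
  Blue (15, 7): total = 860
Minimum is at Violet with total 841 blocks.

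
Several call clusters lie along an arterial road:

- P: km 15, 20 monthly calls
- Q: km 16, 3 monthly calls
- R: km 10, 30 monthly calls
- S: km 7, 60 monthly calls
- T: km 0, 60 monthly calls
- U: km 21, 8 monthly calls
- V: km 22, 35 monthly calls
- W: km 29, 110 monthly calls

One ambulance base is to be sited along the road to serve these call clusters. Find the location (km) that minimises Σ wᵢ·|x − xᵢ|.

x = 15

For a sum of weighted absolute distances on a line, the optimum is the weighted median (not the mean). Total weight W = 326; half-weight = 163.
Sort by position and accumulate weight:
  km 0 (T, w=60) → cum 60
  km 7 (S, w=60) → cum 120
  km 10 (R, w=30) → cum 150
  km 15 (P, w=20) → cum 170  ≥ 163 → median here
  km 16 (Q, w=3) → cum 173
  km 21 (U, w=8) → cum 181
  km 22 (V, w=35) → cum 216
  km 29 (W, w=110) → cum 326
Optimal location: km 15.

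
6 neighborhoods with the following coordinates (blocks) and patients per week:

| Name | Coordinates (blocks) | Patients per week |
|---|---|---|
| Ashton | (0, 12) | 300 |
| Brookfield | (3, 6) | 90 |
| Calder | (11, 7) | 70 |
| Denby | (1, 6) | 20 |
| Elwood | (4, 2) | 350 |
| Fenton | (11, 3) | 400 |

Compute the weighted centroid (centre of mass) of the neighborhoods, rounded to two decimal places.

The minimiser of Σwᵢ‖p−pᵢ‖² is the weighted centroid p* = (Σwᵢpᵢ)/(Σwᵢ).
Σwᵢ = 1230.
Σwᵢxᵢ = 300·0 + 90·3 + 70·11 + 20·1 + 350·4 + 400·11 = 6860.
Σwᵢyᵢ = 300·12 + 90·6 + 70·7 + 20·6 + 350·2 + 400·3 = 6650.
x* = 6860/1230 = 5.58, y* = 6650/1230 = 5.41.

(5.58, 5.41)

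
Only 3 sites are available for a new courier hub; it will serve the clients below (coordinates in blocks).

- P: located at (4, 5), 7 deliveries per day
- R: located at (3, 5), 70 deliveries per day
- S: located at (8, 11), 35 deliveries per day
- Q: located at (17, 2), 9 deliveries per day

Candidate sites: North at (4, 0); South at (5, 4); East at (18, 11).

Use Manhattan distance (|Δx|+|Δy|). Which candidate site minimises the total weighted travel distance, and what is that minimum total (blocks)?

South, total 700 blocks

Total weighted distance at each candidate:
  North (4, 0): total = 1115
  South (5, 4): total = 700
  East (18, 11): total = 2050
Minimum is at South with total 700 blocks.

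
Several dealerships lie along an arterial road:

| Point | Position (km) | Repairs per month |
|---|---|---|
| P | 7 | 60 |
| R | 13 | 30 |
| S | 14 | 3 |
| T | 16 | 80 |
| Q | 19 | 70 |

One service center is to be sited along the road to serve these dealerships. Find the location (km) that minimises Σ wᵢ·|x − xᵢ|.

For a sum of weighted absolute distances on a line, the optimum is the weighted median (not the mean). Total weight W = 243; half-weight = 121.5.
Sort by position and accumulate weight:
  km 7 (P, w=60) → cum 60
  km 13 (R, w=30) → cum 90
  km 14 (S, w=3) → cum 93
  km 16 (T, w=80) → cum 173  ≥ 121.5 → median here
  km 19 (Q, w=70) → cum 243
Optimal location: km 16.

x = 16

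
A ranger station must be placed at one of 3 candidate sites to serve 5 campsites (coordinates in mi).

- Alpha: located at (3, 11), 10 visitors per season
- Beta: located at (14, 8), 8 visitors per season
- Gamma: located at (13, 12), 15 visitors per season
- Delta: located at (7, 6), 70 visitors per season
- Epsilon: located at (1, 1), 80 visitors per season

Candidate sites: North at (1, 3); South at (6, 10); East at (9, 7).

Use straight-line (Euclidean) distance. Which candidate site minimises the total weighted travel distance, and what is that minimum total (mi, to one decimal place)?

North, total 1048.5 mi

Total weighted distance at each candidate:
  North (1, 3): total = 1048.5
  South (6, 10): total = 1319.1
  East (9, 7): total = 1165.5
Minimum is at North with total 1048.5 mi.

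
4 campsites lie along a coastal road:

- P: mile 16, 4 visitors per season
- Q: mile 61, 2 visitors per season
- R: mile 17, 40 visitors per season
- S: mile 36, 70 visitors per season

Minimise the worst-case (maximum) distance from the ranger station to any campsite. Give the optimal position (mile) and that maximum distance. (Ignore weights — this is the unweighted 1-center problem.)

location 38.5, max distance 22.5

The 1-center on a line is the midpoint of the two extreme points: leftmost at 16, rightmost at 61.
Optimal location = (16 + 61)/2 = 38.5; maximum distance = (61 − 16)/2 = 22.5.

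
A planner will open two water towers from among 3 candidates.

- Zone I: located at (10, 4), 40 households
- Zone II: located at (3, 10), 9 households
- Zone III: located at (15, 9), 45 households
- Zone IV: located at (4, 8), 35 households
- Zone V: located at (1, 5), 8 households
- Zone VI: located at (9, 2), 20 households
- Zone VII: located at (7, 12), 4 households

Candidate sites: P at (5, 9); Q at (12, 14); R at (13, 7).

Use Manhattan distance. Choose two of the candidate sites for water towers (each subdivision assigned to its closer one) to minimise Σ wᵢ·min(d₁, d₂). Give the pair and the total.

{P, R}, total 781

Evaluate every pair (each demand assigned to the nearer of the two):
  {P, R}: total = 781
  {P, Q}: total = 1161
  {Q, R}: total = 1207
Best pair: {P, R} with total 781.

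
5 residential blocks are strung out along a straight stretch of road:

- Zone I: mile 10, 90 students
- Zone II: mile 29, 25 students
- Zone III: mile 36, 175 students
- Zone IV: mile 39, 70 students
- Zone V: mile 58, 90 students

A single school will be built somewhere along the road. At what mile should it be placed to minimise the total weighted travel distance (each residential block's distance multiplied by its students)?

x = 36

For a sum of weighted absolute distances on a line, the optimum is the weighted median (not the mean). Total weight W = 450; half-weight = 225.
Sort by position and accumulate weight:
  mile 10 (Zone I, w=90) → cum 90
  mile 29 (Zone II, w=25) → cum 115
  mile 36 (Zone III, w=175) → cum 290  ≥ 225 → median here
  mile 39 (Zone IV, w=70) → cum 360
  mile 58 (Zone V, w=90) → cum 450
Optimal location: mile 36.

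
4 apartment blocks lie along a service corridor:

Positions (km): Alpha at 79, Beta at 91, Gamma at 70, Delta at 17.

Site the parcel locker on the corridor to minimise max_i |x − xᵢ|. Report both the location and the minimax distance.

location 54, max distance 37

The 1-center on a line is the midpoint of the two extreme points: leftmost at 17, rightmost at 91.
Optimal location = (17 + 91)/2 = 54; maximum distance = (91 − 17)/2 = 37.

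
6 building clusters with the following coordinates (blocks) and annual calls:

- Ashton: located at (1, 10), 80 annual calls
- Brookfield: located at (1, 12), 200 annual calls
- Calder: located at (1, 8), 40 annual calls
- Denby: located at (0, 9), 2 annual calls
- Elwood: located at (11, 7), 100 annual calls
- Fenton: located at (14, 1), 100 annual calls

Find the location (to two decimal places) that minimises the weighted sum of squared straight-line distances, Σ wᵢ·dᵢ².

The minimiser of Σwᵢ‖p−pᵢ‖² is the weighted centroid p* = (Σwᵢpᵢ)/(Σwᵢ).
Σwᵢ = 522.
Σwᵢxᵢ = 80·1 + 200·1 + 40·1 + 2·0 + 100·11 + 100·14 = 2820.
Σwᵢyᵢ = 80·10 + 200·12 + 40·8 + 2·9 + 100·7 + 100·1 = 4338.
x* = 2820/522 = 5.40, y* = 4338/522 = 8.31.

(5.40, 8.31)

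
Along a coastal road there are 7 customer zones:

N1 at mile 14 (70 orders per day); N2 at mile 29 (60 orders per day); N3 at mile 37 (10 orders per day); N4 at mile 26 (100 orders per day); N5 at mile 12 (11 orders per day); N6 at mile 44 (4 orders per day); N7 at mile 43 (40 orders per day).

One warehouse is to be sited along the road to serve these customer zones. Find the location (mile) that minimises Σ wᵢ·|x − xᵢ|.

For a sum of weighted absolute distances on a line, the optimum is the weighted median (not the mean). Total weight W = 295; half-weight = 147.5.
Sort by position and accumulate weight:
  mile 12 (N5, w=11) → cum 11
  mile 14 (N1, w=70) → cum 81
  mile 26 (N4, w=100) → cum 181  ≥ 147.5 → median here
  mile 29 (N2, w=60) → cum 241
  mile 37 (N3, w=10) → cum 251
  mile 43 (N7, w=40) → cum 291
  mile 44 (N6, w=4) → cum 295
Optimal location: mile 26.

x = 26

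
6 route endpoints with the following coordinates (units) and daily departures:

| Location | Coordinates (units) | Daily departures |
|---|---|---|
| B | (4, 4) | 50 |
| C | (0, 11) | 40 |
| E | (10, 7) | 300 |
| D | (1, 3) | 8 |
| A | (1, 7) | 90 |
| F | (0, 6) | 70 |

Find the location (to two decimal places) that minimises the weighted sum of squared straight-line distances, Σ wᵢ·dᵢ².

The minimiser of Σwᵢ‖p−pᵢ‖² is the weighted centroid p* = (Σwᵢpᵢ)/(Σwᵢ).
Σwᵢ = 558.
Σwᵢxᵢ = 50·4 + 40·0 + 300·10 + 8·1 + 90·1 + 70·0 = 3298.
Σwᵢyᵢ = 50·4 + 40·11 + 300·7 + 8·3 + 90·7 + 70·6 = 3814.
x* = 3298/558 = 5.91, y* = 3814/558 = 6.84.

(5.91, 6.84)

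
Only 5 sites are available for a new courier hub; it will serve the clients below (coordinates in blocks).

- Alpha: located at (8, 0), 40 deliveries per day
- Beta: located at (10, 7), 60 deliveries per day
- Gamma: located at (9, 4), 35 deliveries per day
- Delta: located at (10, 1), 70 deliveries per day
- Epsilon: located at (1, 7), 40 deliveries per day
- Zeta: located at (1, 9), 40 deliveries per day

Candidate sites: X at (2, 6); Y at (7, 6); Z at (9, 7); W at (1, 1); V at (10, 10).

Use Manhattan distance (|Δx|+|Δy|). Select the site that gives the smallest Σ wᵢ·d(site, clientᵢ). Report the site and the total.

Total weighted distance at each candidate:
  X (2, 6): total = 2485
  Y (7, 6): total = 1860
  Z (9, 7): total = 1695
  W (1, 1): total = 2795
  V (10, 10): total = 2415
Minimum is at Z with total 1695 blocks.

Z, total 1695 blocks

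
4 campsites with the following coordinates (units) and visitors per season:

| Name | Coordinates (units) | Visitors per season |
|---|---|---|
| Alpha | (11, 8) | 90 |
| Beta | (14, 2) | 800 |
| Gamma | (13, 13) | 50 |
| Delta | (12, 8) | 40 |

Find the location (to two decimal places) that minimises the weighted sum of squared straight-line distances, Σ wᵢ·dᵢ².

(13.59, 3.36)

The minimiser of Σwᵢ‖p−pᵢ‖² is the weighted centroid p* = (Σwᵢpᵢ)/(Σwᵢ).
Σwᵢ = 980.
Σwᵢxᵢ = 90·11 + 800·14 + 50·13 + 40·12 = 13320.
Σwᵢyᵢ = 90·8 + 800·2 + 50·13 + 40·8 = 3290.
x* = 13320/980 = 13.59, y* = 3290/980 = 3.36.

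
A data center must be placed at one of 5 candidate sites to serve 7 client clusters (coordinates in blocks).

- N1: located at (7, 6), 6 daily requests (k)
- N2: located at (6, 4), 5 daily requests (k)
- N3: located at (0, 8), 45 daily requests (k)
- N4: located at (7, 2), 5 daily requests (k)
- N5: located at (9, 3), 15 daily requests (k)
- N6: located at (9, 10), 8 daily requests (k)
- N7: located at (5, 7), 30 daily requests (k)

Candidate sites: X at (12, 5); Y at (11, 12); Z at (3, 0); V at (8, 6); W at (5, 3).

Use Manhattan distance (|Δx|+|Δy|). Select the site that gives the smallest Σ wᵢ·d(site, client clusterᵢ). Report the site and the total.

Total weighted distance at each candidate:
  X (12, 5): total = 1195
  Y (11, 12): total = 1397
  Z (3, 0): total = 1153
  V (8, 6): total = 721
  W (5, 3): total = 773
Minimum is at V with total 721 blocks.

V, total 721 blocks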